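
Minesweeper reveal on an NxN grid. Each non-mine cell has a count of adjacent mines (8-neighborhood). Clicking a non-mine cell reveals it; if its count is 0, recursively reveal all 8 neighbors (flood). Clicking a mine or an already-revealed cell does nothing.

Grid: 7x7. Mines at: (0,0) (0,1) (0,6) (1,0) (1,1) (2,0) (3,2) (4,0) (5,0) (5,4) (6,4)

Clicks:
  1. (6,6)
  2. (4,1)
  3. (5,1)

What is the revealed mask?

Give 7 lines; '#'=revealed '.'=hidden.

Click 1 (6,6) count=0: revealed 26 new [(0,2) (0,3) (0,4) (0,5) (1,2) (1,3) (1,4) (1,5) (1,6) (2,2) (2,3) (2,4) (2,5) (2,6) (3,3) (3,4) (3,5) (3,6) (4,3) (4,4) (4,5) (4,6) (5,5) (5,6) (6,5) (6,6)] -> total=26
Click 2 (4,1) count=3: revealed 1 new [(4,1)] -> total=27
Click 3 (5,1) count=2: revealed 1 new [(5,1)] -> total=28

Answer: ..####.
..#####
..#####
...####
.#.####
.#...##
.....##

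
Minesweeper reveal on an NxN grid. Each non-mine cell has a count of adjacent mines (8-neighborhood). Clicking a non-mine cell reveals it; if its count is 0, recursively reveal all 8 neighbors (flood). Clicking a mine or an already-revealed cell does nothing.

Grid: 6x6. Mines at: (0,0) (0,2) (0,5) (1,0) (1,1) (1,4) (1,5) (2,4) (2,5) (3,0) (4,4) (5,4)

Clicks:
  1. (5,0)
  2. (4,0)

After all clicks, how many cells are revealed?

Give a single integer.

Answer: 14

Derivation:
Click 1 (5,0) count=0: revealed 14 new [(2,1) (2,2) (2,3) (3,1) (3,2) (3,3) (4,0) (4,1) (4,2) (4,3) (5,0) (5,1) (5,2) (5,3)] -> total=14
Click 2 (4,0) count=1: revealed 0 new [(none)] -> total=14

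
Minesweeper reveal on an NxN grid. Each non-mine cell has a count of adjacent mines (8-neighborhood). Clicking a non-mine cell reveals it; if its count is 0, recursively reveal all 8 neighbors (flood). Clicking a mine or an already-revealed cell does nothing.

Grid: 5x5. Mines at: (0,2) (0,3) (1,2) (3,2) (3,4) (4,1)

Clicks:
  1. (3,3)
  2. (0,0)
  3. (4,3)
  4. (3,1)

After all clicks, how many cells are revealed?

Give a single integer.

Click 1 (3,3) count=2: revealed 1 new [(3,3)] -> total=1
Click 2 (0,0) count=0: revealed 8 new [(0,0) (0,1) (1,0) (1,1) (2,0) (2,1) (3,0) (3,1)] -> total=9
Click 3 (4,3) count=2: revealed 1 new [(4,3)] -> total=10
Click 4 (3,1) count=2: revealed 0 new [(none)] -> total=10

Answer: 10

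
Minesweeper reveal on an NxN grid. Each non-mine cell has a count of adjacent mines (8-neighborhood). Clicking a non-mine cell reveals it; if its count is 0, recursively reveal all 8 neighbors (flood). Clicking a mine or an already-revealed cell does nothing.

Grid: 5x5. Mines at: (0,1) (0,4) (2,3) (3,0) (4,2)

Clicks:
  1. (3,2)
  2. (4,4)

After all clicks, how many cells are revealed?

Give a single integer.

Click 1 (3,2) count=2: revealed 1 new [(3,2)] -> total=1
Click 2 (4,4) count=0: revealed 4 new [(3,3) (3,4) (4,3) (4,4)] -> total=5

Answer: 5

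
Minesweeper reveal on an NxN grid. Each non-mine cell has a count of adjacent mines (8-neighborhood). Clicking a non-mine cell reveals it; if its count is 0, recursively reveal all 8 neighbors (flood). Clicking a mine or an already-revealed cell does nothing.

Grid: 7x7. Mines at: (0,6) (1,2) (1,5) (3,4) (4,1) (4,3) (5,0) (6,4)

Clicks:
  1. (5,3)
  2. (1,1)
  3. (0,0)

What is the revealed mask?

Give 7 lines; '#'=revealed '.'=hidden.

Click 1 (5,3) count=2: revealed 1 new [(5,3)] -> total=1
Click 2 (1,1) count=1: revealed 1 new [(1,1)] -> total=2
Click 3 (0,0) count=0: revealed 7 new [(0,0) (0,1) (1,0) (2,0) (2,1) (3,0) (3,1)] -> total=9

Answer: ##.....
##.....
##.....
##.....
.......
...#...
.......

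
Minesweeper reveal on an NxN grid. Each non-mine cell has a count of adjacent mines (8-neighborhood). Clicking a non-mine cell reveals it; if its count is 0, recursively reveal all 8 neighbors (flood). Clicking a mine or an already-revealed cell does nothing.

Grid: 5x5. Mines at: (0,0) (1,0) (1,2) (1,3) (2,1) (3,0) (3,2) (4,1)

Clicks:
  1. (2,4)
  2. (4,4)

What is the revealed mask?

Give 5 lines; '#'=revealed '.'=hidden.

Click 1 (2,4) count=1: revealed 1 new [(2,4)] -> total=1
Click 2 (4,4) count=0: revealed 5 new [(2,3) (3,3) (3,4) (4,3) (4,4)] -> total=6

Answer: .....
.....
...##
...##
...##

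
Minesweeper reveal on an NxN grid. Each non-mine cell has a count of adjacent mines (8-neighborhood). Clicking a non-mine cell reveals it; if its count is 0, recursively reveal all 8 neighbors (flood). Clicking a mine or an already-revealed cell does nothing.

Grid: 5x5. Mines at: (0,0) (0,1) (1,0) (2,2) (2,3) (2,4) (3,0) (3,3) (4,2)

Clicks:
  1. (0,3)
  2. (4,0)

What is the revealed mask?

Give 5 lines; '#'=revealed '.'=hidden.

Click 1 (0,3) count=0: revealed 6 new [(0,2) (0,3) (0,4) (1,2) (1,3) (1,4)] -> total=6
Click 2 (4,0) count=1: revealed 1 new [(4,0)] -> total=7

Answer: ..###
..###
.....
.....
#....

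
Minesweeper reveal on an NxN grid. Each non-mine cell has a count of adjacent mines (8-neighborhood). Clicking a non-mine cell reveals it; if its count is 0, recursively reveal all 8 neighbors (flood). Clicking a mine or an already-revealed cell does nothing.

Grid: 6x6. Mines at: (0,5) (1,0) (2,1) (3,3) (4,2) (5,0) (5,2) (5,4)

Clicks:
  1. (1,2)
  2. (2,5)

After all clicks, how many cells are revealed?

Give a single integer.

Click 1 (1,2) count=1: revealed 1 new [(1,2)] -> total=1
Click 2 (2,5) count=0: revealed 8 new [(1,4) (1,5) (2,4) (2,5) (3,4) (3,5) (4,4) (4,5)] -> total=9

Answer: 9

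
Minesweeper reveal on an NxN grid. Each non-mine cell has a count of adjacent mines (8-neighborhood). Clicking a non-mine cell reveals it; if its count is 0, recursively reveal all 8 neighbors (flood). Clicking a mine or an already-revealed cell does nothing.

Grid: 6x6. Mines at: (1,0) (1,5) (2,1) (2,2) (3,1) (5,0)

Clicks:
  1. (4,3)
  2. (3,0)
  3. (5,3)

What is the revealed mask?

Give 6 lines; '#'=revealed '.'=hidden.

Click 1 (4,3) count=0: revealed 17 new [(2,3) (2,4) (2,5) (3,2) (3,3) (3,4) (3,5) (4,1) (4,2) (4,3) (4,4) (4,5) (5,1) (5,2) (5,3) (5,4) (5,5)] -> total=17
Click 2 (3,0) count=2: revealed 1 new [(3,0)] -> total=18
Click 3 (5,3) count=0: revealed 0 new [(none)] -> total=18

Answer: ......
......
...###
#.####
.#####
.#####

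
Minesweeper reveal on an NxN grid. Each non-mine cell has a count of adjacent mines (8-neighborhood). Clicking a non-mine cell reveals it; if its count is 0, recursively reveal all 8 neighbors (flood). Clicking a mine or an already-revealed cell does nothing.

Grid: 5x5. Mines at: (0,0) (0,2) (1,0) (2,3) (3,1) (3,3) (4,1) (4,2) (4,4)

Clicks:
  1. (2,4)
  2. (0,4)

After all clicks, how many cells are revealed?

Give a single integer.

Answer: 5

Derivation:
Click 1 (2,4) count=2: revealed 1 new [(2,4)] -> total=1
Click 2 (0,4) count=0: revealed 4 new [(0,3) (0,4) (1,3) (1,4)] -> total=5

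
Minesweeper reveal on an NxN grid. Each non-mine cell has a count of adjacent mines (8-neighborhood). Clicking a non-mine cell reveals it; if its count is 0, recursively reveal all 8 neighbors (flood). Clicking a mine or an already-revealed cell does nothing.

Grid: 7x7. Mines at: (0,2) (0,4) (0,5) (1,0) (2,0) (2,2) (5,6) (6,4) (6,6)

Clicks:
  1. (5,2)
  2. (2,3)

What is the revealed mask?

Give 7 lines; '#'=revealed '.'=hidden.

Answer: .......
...####
...####
#######
#######
######.
####...

Derivation:
Click 1 (5,2) count=0: revealed 32 new [(1,3) (1,4) (1,5) (1,6) (2,3) (2,4) (2,5) (2,6) (3,0) (3,1) (3,2) (3,3) (3,4) (3,5) (3,6) (4,0) (4,1) (4,2) (4,3) (4,4) (4,5) (4,6) (5,0) (5,1) (5,2) (5,3) (5,4) (5,5) (6,0) (6,1) (6,2) (6,3)] -> total=32
Click 2 (2,3) count=1: revealed 0 new [(none)] -> total=32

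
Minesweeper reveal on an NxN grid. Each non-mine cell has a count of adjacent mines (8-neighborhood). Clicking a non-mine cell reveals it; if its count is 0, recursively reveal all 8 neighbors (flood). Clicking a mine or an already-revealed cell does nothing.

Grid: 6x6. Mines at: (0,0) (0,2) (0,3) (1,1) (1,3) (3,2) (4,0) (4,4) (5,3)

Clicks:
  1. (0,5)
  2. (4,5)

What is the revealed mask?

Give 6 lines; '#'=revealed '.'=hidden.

Answer: ....##
....##
....##
....##
.....#
......

Derivation:
Click 1 (0,5) count=0: revealed 8 new [(0,4) (0,5) (1,4) (1,5) (2,4) (2,5) (3,4) (3,5)] -> total=8
Click 2 (4,5) count=1: revealed 1 new [(4,5)] -> total=9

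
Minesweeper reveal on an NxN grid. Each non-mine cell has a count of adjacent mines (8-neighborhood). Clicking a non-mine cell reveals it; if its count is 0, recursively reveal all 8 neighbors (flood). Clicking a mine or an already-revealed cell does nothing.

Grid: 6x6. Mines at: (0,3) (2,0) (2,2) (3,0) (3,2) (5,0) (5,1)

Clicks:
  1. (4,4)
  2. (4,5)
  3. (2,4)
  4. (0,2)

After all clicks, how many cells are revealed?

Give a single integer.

Click 1 (4,4) count=0: revealed 19 new [(0,4) (0,5) (1,3) (1,4) (1,5) (2,3) (2,4) (2,5) (3,3) (3,4) (3,5) (4,2) (4,3) (4,4) (4,5) (5,2) (5,3) (5,4) (5,5)] -> total=19
Click 2 (4,5) count=0: revealed 0 new [(none)] -> total=19
Click 3 (2,4) count=0: revealed 0 new [(none)] -> total=19
Click 4 (0,2) count=1: revealed 1 new [(0,2)] -> total=20

Answer: 20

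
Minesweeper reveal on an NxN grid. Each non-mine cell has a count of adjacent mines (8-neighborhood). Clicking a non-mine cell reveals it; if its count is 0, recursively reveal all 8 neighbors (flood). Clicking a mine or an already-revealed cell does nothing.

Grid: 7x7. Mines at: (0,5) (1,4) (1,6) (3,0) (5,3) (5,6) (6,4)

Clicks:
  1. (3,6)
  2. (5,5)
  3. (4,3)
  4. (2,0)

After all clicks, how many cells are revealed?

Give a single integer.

Click 1 (3,6) count=0: revealed 27 new [(0,0) (0,1) (0,2) (0,3) (1,0) (1,1) (1,2) (1,3) (2,0) (2,1) (2,2) (2,3) (2,4) (2,5) (2,6) (3,1) (3,2) (3,3) (3,4) (3,5) (3,6) (4,1) (4,2) (4,3) (4,4) (4,5) (4,6)] -> total=27
Click 2 (5,5) count=2: revealed 1 new [(5,5)] -> total=28
Click 3 (4,3) count=1: revealed 0 new [(none)] -> total=28
Click 4 (2,0) count=1: revealed 0 new [(none)] -> total=28

Answer: 28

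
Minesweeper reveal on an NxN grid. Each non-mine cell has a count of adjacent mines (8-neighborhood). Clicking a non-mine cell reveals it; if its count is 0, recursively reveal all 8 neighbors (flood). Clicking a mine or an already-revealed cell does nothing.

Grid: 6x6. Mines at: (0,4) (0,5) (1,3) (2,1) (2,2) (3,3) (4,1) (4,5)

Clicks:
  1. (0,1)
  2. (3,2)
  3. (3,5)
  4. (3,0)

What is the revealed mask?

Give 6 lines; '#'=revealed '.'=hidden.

Answer: ###...
###...
......
#.#..#
......
......

Derivation:
Click 1 (0,1) count=0: revealed 6 new [(0,0) (0,1) (0,2) (1,0) (1,1) (1,2)] -> total=6
Click 2 (3,2) count=4: revealed 1 new [(3,2)] -> total=7
Click 3 (3,5) count=1: revealed 1 new [(3,5)] -> total=8
Click 4 (3,0) count=2: revealed 1 new [(3,0)] -> total=9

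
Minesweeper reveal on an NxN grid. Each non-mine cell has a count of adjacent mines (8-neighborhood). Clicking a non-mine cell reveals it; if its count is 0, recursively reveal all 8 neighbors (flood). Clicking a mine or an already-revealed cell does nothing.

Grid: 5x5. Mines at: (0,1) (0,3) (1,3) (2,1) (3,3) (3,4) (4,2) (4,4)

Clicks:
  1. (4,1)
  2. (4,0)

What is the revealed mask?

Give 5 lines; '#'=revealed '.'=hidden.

Answer: .....
.....
.....
##...
##...

Derivation:
Click 1 (4,1) count=1: revealed 1 new [(4,1)] -> total=1
Click 2 (4,0) count=0: revealed 3 new [(3,0) (3,1) (4,0)] -> total=4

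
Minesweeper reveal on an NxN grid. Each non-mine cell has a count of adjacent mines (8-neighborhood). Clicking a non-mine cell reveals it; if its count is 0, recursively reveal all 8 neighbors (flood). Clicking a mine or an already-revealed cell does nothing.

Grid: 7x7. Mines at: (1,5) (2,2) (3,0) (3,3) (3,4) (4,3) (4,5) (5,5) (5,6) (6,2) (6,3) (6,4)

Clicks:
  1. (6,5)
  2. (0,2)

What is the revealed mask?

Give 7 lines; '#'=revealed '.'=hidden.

Answer: #####..
#####..
##.....
.......
.......
.......
.....#.

Derivation:
Click 1 (6,5) count=3: revealed 1 new [(6,5)] -> total=1
Click 2 (0,2) count=0: revealed 12 new [(0,0) (0,1) (0,2) (0,3) (0,4) (1,0) (1,1) (1,2) (1,3) (1,4) (2,0) (2,1)] -> total=13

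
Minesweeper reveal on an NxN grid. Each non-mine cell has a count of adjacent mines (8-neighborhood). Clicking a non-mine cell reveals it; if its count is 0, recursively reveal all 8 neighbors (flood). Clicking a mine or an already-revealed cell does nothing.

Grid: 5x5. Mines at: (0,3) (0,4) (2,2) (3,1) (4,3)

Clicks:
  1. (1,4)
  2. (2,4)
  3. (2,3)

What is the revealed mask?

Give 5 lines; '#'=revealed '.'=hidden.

Click 1 (1,4) count=2: revealed 1 new [(1,4)] -> total=1
Click 2 (2,4) count=0: revealed 5 new [(1,3) (2,3) (2,4) (3,3) (3,4)] -> total=6
Click 3 (2,3) count=1: revealed 0 new [(none)] -> total=6

Answer: .....
...##
...##
...##
.....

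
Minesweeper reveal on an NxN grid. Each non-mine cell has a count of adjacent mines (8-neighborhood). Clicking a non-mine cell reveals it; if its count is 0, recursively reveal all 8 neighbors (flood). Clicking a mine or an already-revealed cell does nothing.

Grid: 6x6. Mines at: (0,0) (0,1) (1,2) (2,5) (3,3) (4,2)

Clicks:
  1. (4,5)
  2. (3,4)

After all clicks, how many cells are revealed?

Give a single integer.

Click 1 (4,5) count=0: revealed 8 new [(3,4) (3,5) (4,3) (4,4) (4,5) (5,3) (5,4) (5,5)] -> total=8
Click 2 (3,4) count=2: revealed 0 new [(none)] -> total=8

Answer: 8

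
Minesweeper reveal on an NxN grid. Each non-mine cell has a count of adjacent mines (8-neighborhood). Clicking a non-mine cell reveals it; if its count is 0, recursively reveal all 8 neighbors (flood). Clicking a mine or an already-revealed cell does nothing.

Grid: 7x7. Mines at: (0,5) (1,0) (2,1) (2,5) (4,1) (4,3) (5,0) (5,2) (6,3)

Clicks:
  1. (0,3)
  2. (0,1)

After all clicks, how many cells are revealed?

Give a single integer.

Answer: 14

Derivation:
Click 1 (0,3) count=0: revealed 14 new [(0,1) (0,2) (0,3) (0,4) (1,1) (1,2) (1,3) (1,4) (2,2) (2,3) (2,4) (3,2) (3,3) (3,4)] -> total=14
Click 2 (0,1) count=1: revealed 0 new [(none)] -> total=14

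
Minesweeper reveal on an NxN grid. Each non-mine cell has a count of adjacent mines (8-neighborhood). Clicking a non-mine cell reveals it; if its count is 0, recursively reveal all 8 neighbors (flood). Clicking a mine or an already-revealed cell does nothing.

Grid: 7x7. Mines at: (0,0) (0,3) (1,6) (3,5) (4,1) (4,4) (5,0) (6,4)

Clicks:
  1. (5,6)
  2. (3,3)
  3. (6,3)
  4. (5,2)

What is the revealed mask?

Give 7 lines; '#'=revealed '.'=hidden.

Click 1 (5,6) count=0: revealed 6 new [(4,5) (4,6) (5,5) (5,6) (6,5) (6,6)] -> total=6
Click 2 (3,3) count=1: revealed 1 new [(3,3)] -> total=7
Click 3 (6,3) count=1: revealed 1 new [(6,3)] -> total=8
Click 4 (5,2) count=1: revealed 1 new [(5,2)] -> total=9

Answer: .......
.......
.......
...#...
.....##
..#..##
...#.##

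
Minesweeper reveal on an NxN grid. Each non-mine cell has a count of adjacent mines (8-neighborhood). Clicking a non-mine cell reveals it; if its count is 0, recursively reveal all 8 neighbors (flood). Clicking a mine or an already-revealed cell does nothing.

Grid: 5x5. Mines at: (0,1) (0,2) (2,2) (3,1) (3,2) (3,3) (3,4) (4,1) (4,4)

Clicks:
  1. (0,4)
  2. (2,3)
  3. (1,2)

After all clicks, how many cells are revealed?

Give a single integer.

Click 1 (0,4) count=0: revealed 6 new [(0,3) (0,4) (1,3) (1,4) (2,3) (2,4)] -> total=6
Click 2 (2,3) count=4: revealed 0 new [(none)] -> total=6
Click 3 (1,2) count=3: revealed 1 new [(1,2)] -> total=7

Answer: 7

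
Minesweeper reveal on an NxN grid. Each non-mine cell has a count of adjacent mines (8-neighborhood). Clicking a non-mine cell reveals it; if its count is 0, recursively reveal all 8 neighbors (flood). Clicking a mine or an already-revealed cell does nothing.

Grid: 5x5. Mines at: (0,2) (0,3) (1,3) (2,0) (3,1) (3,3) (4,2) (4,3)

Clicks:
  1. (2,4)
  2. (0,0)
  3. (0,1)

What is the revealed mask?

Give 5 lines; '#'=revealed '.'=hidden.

Answer: ##...
##...
....#
.....
.....

Derivation:
Click 1 (2,4) count=2: revealed 1 new [(2,4)] -> total=1
Click 2 (0,0) count=0: revealed 4 new [(0,0) (0,1) (1,0) (1,1)] -> total=5
Click 3 (0,1) count=1: revealed 0 new [(none)] -> total=5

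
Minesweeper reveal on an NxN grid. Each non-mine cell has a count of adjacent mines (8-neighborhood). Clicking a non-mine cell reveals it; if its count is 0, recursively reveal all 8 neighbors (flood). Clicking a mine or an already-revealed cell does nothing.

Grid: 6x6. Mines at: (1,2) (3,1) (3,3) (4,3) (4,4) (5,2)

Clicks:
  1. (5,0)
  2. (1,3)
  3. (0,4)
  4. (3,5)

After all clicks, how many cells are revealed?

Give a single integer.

Answer: 15

Derivation:
Click 1 (5,0) count=0: revealed 4 new [(4,0) (4,1) (5,0) (5,1)] -> total=4
Click 2 (1,3) count=1: revealed 1 new [(1,3)] -> total=5
Click 3 (0,4) count=0: revealed 10 new [(0,3) (0,4) (0,5) (1,4) (1,5) (2,3) (2,4) (2,5) (3,4) (3,5)] -> total=15
Click 4 (3,5) count=1: revealed 0 new [(none)] -> total=15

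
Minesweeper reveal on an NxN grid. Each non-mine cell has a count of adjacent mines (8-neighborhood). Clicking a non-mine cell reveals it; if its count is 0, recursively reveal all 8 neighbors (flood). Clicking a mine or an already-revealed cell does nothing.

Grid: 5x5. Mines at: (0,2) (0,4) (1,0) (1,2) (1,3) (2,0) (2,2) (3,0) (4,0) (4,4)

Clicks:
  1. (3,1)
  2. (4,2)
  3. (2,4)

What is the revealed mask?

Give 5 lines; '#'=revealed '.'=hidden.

Click 1 (3,1) count=4: revealed 1 new [(3,1)] -> total=1
Click 2 (4,2) count=0: revealed 5 new [(3,2) (3,3) (4,1) (4,2) (4,3)] -> total=6
Click 3 (2,4) count=1: revealed 1 new [(2,4)] -> total=7

Answer: .....
.....
....#
.###.
.###.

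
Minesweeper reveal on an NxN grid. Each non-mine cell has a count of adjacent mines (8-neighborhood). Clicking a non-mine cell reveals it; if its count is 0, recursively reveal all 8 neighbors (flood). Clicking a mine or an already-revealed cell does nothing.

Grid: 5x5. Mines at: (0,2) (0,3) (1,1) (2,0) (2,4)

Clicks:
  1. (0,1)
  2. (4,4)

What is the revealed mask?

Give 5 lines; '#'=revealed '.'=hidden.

Answer: .#...
.....
.###.
#####
#####

Derivation:
Click 1 (0,1) count=2: revealed 1 new [(0,1)] -> total=1
Click 2 (4,4) count=0: revealed 13 new [(2,1) (2,2) (2,3) (3,0) (3,1) (3,2) (3,3) (3,4) (4,0) (4,1) (4,2) (4,3) (4,4)] -> total=14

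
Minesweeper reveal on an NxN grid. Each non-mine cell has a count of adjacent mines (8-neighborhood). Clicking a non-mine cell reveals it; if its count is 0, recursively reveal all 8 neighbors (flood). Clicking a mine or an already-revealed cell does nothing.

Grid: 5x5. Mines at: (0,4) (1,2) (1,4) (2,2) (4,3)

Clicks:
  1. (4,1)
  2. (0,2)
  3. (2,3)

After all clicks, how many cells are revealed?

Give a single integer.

Answer: 14

Derivation:
Click 1 (4,1) count=0: revealed 12 new [(0,0) (0,1) (1,0) (1,1) (2,0) (2,1) (3,0) (3,1) (3,2) (4,0) (4,1) (4,2)] -> total=12
Click 2 (0,2) count=1: revealed 1 new [(0,2)] -> total=13
Click 3 (2,3) count=3: revealed 1 new [(2,3)] -> total=14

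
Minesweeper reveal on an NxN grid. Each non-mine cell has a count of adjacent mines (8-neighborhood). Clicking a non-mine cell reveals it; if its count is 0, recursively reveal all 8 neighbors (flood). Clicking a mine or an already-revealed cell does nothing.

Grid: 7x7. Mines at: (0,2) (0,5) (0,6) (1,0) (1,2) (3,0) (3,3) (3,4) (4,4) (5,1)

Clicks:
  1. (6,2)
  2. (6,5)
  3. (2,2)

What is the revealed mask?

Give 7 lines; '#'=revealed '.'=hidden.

Answer: .......
.....##
..#..##
.....##
.....##
..#####
..#####

Derivation:
Click 1 (6,2) count=1: revealed 1 new [(6,2)] -> total=1
Click 2 (6,5) count=0: revealed 17 new [(1,5) (1,6) (2,5) (2,6) (3,5) (3,6) (4,5) (4,6) (5,2) (5,3) (5,4) (5,5) (5,6) (6,3) (6,4) (6,5) (6,6)] -> total=18
Click 3 (2,2) count=2: revealed 1 new [(2,2)] -> total=19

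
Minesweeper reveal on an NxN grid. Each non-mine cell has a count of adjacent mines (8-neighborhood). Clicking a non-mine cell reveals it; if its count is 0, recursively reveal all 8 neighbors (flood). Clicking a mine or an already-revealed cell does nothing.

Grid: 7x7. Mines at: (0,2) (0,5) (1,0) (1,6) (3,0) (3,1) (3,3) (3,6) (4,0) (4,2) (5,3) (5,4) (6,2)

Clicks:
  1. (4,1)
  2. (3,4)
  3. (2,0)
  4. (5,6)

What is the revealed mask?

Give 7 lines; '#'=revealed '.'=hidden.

Click 1 (4,1) count=4: revealed 1 new [(4,1)] -> total=1
Click 2 (3,4) count=1: revealed 1 new [(3,4)] -> total=2
Click 3 (2,0) count=3: revealed 1 new [(2,0)] -> total=3
Click 4 (5,6) count=0: revealed 6 new [(4,5) (4,6) (5,5) (5,6) (6,5) (6,6)] -> total=9

Answer: .......
.......
#......
....#..
.#...##
.....##
.....##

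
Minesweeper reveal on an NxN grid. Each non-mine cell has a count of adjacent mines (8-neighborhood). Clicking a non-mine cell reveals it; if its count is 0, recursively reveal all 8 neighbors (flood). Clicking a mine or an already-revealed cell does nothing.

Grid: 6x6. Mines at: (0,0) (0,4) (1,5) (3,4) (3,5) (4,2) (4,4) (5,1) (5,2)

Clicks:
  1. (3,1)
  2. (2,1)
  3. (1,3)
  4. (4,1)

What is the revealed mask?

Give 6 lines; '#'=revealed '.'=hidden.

Click 1 (3,1) count=1: revealed 1 new [(3,1)] -> total=1
Click 2 (2,1) count=0: revealed 16 new [(0,1) (0,2) (0,3) (1,0) (1,1) (1,2) (1,3) (2,0) (2,1) (2,2) (2,3) (3,0) (3,2) (3,3) (4,0) (4,1)] -> total=17
Click 3 (1,3) count=1: revealed 0 new [(none)] -> total=17
Click 4 (4,1) count=3: revealed 0 new [(none)] -> total=17

Answer: .###..
####..
####..
####..
##....
......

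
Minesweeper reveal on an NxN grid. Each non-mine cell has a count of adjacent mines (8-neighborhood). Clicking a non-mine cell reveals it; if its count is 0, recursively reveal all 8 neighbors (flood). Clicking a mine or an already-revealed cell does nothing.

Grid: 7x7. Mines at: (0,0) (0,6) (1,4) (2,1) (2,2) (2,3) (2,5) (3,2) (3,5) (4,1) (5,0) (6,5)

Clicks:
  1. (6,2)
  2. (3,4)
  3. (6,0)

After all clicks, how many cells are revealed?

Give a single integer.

Click 1 (6,2) count=0: revealed 11 new [(4,2) (4,3) (4,4) (5,1) (5,2) (5,3) (5,4) (6,1) (6,2) (6,3) (6,4)] -> total=11
Click 2 (3,4) count=3: revealed 1 new [(3,4)] -> total=12
Click 3 (6,0) count=1: revealed 1 new [(6,0)] -> total=13

Answer: 13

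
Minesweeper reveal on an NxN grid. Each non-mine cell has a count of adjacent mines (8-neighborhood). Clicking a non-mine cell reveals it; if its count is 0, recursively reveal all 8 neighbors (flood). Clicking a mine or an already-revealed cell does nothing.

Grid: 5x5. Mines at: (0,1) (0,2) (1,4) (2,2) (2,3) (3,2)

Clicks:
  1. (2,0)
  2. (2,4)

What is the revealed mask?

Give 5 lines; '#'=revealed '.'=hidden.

Click 1 (2,0) count=0: revealed 8 new [(1,0) (1,1) (2,0) (2,1) (3,0) (3,1) (4,0) (4,1)] -> total=8
Click 2 (2,4) count=2: revealed 1 new [(2,4)] -> total=9

Answer: .....
##...
##..#
##...
##...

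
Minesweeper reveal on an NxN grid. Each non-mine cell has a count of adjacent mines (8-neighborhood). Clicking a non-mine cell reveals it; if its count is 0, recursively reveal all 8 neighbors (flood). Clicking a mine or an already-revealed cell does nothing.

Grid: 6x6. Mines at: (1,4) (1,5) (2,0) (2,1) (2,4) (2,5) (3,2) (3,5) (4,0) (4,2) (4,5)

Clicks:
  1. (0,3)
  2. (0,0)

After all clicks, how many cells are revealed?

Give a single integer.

Answer: 8

Derivation:
Click 1 (0,3) count=1: revealed 1 new [(0,3)] -> total=1
Click 2 (0,0) count=0: revealed 7 new [(0,0) (0,1) (0,2) (1,0) (1,1) (1,2) (1,3)] -> total=8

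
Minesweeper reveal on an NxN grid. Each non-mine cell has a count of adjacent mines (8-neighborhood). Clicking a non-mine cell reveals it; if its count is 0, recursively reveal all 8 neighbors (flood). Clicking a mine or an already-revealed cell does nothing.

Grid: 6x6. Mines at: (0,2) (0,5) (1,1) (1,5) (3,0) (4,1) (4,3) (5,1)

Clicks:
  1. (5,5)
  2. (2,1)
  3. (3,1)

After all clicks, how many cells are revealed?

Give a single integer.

Answer: 10

Derivation:
Click 1 (5,5) count=0: revealed 8 new [(2,4) (2,5) (3,4) (3,5) (4,4) (4,5) (5,4) (5,5)] -> total=8
Click 2 (2,1) count=2: revealed 1 new [(2,1)] -> total=9
Click 3 (3,1) count=2: revealed 1 new [(3,1)] -> total=10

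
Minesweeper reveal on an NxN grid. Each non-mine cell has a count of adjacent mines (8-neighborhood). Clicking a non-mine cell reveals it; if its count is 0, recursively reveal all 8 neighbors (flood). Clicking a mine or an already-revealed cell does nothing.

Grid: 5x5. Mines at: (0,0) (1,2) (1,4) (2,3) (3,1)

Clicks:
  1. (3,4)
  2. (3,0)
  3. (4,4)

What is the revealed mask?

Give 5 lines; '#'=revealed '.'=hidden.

Answer: .....
.....
.....
#.###
..###

Derivation:
Click 1 (3,4) count=1: revealed 1 new [(3,4)] -> total=1
Click 2 (3,0) count=1: revealed 1 new [(3,0)] -> total=2
Click 3 (4,4) count=0: revealed 5 new [(3,2) (3,3) (4,2) (4,3) (4,4)] -> total=7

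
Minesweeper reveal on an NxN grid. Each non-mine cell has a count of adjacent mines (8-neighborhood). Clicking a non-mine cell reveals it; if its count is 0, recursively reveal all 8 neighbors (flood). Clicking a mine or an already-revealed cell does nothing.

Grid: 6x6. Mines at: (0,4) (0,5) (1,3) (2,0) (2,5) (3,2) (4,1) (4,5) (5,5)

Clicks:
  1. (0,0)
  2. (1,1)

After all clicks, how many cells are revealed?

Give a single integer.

Click 1 (0,0) count=0: revealed 6 new [(0,0) (0,1) (0,2) (1,0) (1,1) (1,2)] -> total=6
Click 2 (1,1) count=1: revealed 0 new [(none)] -> total=6

Answer: 6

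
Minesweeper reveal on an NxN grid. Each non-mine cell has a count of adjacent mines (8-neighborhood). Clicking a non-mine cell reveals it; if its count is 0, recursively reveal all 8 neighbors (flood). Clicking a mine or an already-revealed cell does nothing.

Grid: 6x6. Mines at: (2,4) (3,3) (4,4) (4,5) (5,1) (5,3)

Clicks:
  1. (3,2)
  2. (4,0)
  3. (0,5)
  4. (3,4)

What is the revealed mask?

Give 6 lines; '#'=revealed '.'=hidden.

Answer: ######
######
####..
###.#.
###...
......

Derivation:
Click 1 (3,2) count=1: revealed 1 new [(3,2)] -> total=1
Click 2 (4,0) count=1: revealed 1 new [(4,0)] -> total=2
Click 3 (0,5) count=0: revealed 20 new [(0,0) (0,1) (0,2) (0,3) (0,4) (0,5) (1,0) (1,1) (1,2) (1,3) (1,4) (1,5) (2,0) (2,1) (2,2) (2,3) (3,0) (3,1) (4,1) (4,2)] -> total=22
Click 4 (3,4) count=4: revealed 1 new [(3,4)] -> total=23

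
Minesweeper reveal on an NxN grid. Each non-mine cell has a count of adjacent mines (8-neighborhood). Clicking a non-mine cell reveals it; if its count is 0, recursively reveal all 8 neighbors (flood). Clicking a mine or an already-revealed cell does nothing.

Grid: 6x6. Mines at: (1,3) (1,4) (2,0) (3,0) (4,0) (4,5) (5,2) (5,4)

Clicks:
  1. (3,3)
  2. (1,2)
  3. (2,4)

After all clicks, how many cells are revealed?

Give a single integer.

Answer: 13

Derivation:
Click 1 (3,3) count=0: revealed 12 new [(2,1) (2,2) (2,3) (2,4) (3,1) (3,2) (3,3) (3,4) (4,1) (4,2) (4,3) (4,4)] -> total=12
Click 2 (1,2) count=1: revealed 1 new [(1,2)] -> total=13
Click 3 (2,4) count=2: revealed 0 new [(none)] -> total=13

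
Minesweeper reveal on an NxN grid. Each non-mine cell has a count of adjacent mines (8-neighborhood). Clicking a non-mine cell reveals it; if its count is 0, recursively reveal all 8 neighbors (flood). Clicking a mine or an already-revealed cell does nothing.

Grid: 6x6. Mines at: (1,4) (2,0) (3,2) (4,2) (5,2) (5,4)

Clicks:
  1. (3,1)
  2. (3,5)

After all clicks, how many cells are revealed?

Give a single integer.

Answer: 10

Derivation:
Click 1 (3,1) count=3: revealed 1 new [(3,1)] -> total=1
Click 2 (3,5) count=0: revealed 9 new [(2,3) (2,4) (2,5) (3,3) (3,4) (3,5) (4,3) (4,4) (4,5)] -> total=10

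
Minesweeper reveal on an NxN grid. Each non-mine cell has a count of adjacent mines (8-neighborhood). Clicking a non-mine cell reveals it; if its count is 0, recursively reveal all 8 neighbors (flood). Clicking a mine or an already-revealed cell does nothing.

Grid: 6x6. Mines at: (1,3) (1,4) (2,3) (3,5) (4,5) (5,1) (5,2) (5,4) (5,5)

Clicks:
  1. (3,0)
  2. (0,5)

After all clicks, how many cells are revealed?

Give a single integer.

Answer: 16

Derivation:
Click 1 (3,0) count=0: revealed 15 new [(0,0) (0,1) (0,2) (1,0) (1,1) (1,2) (2,0) (2,1) (2,2) (3,0) (3,1) (3,2) (4,0) (4,1) (4,2)] -> total=15
Click 2 (0,5) count=1: revealed 1 new [(0,5)] -> total=16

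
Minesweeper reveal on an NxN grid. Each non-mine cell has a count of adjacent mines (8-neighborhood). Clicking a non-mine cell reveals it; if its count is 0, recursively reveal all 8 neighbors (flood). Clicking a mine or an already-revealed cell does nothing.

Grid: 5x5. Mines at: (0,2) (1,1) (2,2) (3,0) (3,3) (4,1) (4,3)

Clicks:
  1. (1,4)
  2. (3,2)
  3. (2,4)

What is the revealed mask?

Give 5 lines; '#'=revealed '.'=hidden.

Click 1 (1,4) count=0: revealed 6 new [(0,3) (0,4) (1,3) (1,4) (2,3) (2,4)] -> total=6
Click 2 (3,2) count=4: revealed 1 new [(3,2)] -> total=7
Click 3 (2,4) count=1: revealed 0 new [(none)] -> total=7

Answer: ...##
...##
...##
..#..
.....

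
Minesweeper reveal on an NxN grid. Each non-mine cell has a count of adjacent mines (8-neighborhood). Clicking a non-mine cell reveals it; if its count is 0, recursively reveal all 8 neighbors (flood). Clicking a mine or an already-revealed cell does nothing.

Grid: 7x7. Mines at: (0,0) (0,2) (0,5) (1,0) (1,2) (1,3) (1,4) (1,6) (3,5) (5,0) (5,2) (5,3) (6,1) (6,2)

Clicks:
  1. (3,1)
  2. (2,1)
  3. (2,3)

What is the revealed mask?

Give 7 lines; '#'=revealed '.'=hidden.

Click 1 (3,1) count=0: revealed 15 new [(2,0) (2,1) (2,2) (2,3) (2,4) (3,0) (3,1) (3,2) (3,3) (3,4) (4,0) (4,1) (4,2) (4,3) (4,4)] -> total=15
Click 2 (2,1) count=2: revealed 0 new [(none)] -> total=15
Click 3 (2,3) count=3: revealed 0 new [(none)] -> total=15

Answer: .......
.......
#####..
#####..
#####..
.......
.......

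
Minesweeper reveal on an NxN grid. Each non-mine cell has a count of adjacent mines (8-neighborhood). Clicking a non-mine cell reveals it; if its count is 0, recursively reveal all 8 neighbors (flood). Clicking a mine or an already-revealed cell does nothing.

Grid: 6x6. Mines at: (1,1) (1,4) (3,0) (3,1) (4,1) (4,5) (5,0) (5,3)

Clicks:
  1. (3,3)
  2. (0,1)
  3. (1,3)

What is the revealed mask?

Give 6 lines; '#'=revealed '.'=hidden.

Answer: .#....
...#..
..###.
..###.
..###.
......

Derivation:
Click 1 (3,3) count=0: revealed 9 new [(2,2) (2,3) (2,4) (3,2) (3,3) (3,4) (4,2) (4,3) (4,4)] -> total=9
Click 2 (0,1) count=1: revealed 1 new [(0,1)] -> total=10
Click 3 (1,3) count=1: revealed 1 new [(1,3)] -> total=11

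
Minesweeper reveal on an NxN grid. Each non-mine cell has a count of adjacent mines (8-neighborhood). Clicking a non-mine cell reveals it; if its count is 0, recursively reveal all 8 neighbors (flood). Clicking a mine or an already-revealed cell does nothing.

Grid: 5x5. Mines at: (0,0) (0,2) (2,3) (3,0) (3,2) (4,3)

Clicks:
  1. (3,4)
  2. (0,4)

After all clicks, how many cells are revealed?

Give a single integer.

Click 1 (3,4) count=2: revealed 1 new [(3,4)] -> total=1
Click 2 (0,4) count=0: revealed 4 new [(0,3) (0,4) (1,3) (1,4)] -> total=5

Answer: 5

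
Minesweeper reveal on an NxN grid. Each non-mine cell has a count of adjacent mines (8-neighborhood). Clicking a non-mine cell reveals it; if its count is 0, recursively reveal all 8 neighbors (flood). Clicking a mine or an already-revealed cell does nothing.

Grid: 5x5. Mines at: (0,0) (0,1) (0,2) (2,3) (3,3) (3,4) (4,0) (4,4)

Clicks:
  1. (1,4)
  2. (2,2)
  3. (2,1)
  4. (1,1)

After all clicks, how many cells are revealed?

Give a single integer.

Click 1 (1,4) count=1: revealed 1 new [(1,4)] -> total=1
Click 2 (2,2) count=2: revealed 1 new [(2,2)] -> total=2
Click 3 (2,1) count=0: revealed 8 new [(1,0) (1,1) (1,2) (2,0) (2,1) (3,0) (3,1) (3,2)] -> total=10
Click 4 (1,1) count=3: revealed 0 new [(none)] -> total=10

Answer: 10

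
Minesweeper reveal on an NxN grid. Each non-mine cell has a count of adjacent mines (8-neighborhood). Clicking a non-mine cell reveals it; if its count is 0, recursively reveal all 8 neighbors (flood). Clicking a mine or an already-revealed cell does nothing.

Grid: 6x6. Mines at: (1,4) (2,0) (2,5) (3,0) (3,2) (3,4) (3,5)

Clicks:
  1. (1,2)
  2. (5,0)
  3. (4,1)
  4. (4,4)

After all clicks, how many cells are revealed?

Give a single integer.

Click 1 (1,2) count=0: revealed 11 new [(0,0) (0,1) (0,2) (0,3) (1,0) (1,1) (1,2) (1,3) (2,1) (2,2) (2,3)] -> total=11
Click 2 (5,0) count=0: revealed 12 new [(4,0) (4,1) (4,2) (4,3) (4,4) (4,5) (5,0) (5,1) (5,2) (5,3) (5,4) (5,5)] -> total=23
Click 3 (4,1) count=2: revealed 0 new [(none)] -> total=23
Click 4 (4,4) count=2: revealed 0 new [(none)] -> total=23

Answer: 23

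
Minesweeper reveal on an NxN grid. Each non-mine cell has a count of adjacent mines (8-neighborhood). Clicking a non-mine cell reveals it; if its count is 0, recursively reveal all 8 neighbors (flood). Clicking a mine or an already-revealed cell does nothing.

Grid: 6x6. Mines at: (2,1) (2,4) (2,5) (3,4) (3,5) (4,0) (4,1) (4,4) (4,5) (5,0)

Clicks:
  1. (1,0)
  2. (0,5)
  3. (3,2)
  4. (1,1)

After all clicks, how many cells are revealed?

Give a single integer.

Click 1 (1,0) count=1: revealed 1 new [(1,0)] -> total=1
Click 2 (0,5) count=0: revealed 11 new [(0,0) (0,1) (0,2) (0,3) (0,4) (0,5) (1,1) (1,2) (1,3) (1,4) (1,5)] -> total=12
Click 3 (3,2) count=2: revealed 1 new [(3,2)] -> total=13
Click 4 (1,1) count=1: revealed 0 new [(none)] -> total=13

Answer: 13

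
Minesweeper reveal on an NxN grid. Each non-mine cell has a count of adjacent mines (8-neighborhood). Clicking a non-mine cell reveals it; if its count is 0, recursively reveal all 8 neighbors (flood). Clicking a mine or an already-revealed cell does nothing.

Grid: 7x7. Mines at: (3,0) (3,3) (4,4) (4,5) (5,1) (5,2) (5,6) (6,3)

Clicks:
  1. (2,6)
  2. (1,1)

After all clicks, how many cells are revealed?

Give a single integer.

Answer: 24

Derivation:
Click 1 (2,6) count=0: revealed 24 new [(0,0) (0,1) (0,2) (0,3) (0,4) (0,5) (0,6) (1,0) (1,1) (1,2) (1,3) (1,4) (1,5) (1,6) (2,0) (2,1) (2,2) (2,3) (2,4) (2,5) (2,6) (3,4) (3,5) (3,6)] -> total=24
Click 2 (1,1) count=0: revealed 0 new [(none)] -> total=24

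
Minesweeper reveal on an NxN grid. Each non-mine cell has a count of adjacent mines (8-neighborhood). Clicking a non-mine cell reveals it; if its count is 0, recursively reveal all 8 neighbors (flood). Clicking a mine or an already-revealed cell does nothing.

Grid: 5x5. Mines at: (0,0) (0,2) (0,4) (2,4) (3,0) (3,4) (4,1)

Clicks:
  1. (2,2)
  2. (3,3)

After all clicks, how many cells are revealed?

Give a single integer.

Answer: 9

Derivation:
Click 1 (2,2) count=0: revealed 9 new [(1,1) (1,2) (1,3) (2,1) (2,2) (2,3) (3,1) (3,2) (3,3)] -> total=9
Click 2 (3,3) count=2: revealed 0 new [(none)] -> total=9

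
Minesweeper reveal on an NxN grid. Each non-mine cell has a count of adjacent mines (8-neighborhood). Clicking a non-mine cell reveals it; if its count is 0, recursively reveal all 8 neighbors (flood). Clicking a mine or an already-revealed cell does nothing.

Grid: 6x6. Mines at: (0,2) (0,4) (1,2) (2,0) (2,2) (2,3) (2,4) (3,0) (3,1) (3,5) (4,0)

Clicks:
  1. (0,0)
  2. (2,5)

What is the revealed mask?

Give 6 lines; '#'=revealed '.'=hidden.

Answer: ##....
##....
.....#
......
......
......

Derivation:
Click 1 (0,0) count=0: revealed 4 new [(0,0) (0,1) (1,0) (1,1)] -> total=4
Click 2 (2,5) count=2: revealed 1 new [(2,5)] -> total=5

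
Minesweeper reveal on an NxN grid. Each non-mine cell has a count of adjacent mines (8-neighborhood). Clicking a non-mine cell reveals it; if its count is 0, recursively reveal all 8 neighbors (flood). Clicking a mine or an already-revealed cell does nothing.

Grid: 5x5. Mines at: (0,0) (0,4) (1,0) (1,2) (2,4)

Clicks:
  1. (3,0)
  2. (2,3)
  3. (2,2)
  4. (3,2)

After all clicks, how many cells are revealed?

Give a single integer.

Click 1 (3,0) count=0: revealed 14 new [(2,0) (2,1) (2,2) (2,3) (3,0) (3,1) (3,2) (3,3) (3,4) (4,0) (4,1) (4,2) (4,3) (4,4)] -> total=14
Click 2 (2,3) count=2: revealed 0 new [(none)] -> total=14
Click 3 (2,2) count=1: revealed 0 new [(none)] -> total=14
Click 4 (3,2) count=0: revealed 0 new [(none)] -> total=14

Answer: 14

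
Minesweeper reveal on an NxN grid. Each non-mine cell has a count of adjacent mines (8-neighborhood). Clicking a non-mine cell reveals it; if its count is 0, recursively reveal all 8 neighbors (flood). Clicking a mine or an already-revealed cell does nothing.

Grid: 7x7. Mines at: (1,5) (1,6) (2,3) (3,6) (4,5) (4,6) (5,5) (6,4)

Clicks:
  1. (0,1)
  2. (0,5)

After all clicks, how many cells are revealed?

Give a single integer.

Answer: 33

Derivation:
Click 1 (0,1) count=0: revealed 32 new [(0,0) (0,1) (0,2) (0,3) (0,4) (1,0) (1,1) (1,2) (1,3) (1,4) (2,0) (2,1) (2,2) (3,0) (3,1) (3,2) (3,3) (3,4) (4,0) (4,1) (4,2) (4,3) (4,4) (5,0) (5,1) (5,2) (5,3) (5,4) (6,0) (6,1) (6,2) (6,3)] -> total=32
Click 2 (0,5) count=2: revealed 1 new [(0,5)] -> total=33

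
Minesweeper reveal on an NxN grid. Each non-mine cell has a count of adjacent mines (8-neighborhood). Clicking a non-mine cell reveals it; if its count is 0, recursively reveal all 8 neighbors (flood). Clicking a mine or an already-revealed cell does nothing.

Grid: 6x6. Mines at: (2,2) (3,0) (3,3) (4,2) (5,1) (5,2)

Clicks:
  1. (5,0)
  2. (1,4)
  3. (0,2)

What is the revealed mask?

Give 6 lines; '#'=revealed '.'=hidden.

Click 1 (5,0) count=1: revealed 1 new [(5,0)] -> total=1
Click 2 (1,4) count=0: revealed 25 new [(0,0) (0,1) (0,2) (0,3) (0,4) (0,5) (1,0) (1,1) (1,2) (1,3) (1,4) (1,5) (2,0) (2,1) (2,3) (2,4) (2,5) (3,4) (3,5) (4,3) (4,4) (4,5) (5,3) (5,4) (5,5)] -> total=26
Click 3 (0,2) count=0: revealed 0 new [(none)] -> total=26

Answer: ######
######
##.###
....##
...###
#..###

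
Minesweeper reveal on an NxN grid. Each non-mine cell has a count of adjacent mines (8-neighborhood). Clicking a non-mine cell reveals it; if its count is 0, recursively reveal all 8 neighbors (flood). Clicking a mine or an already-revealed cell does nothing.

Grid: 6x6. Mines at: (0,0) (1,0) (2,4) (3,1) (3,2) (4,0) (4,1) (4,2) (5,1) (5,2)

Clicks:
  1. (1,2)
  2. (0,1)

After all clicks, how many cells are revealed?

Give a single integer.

Click 1 (1,2) count=0: revealed 13 new [(0,1) (0,2) (0,3) (0,4) (0,5) (1,1) (1,2) (1,3) (1,4) (1,5) (2,1) (2,2) (2,3)] -> total=13
Click 2 (0,1) count=2: revealed 0 new [(none)] -> total=13

Answer: 13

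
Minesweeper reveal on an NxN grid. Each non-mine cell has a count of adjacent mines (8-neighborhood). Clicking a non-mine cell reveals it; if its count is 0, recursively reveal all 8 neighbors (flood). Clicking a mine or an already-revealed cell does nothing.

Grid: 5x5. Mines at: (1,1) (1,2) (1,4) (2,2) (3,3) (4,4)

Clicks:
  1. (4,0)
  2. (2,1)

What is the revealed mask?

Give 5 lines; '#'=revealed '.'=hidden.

Answer: .....
.....
##...
###..
###..

Derivation:
Click 1 (4,0) count=0: revealed 8 new [(2,0) (2,1) (3,0) (3,1) (3,2) (4,0) (4,1) (4,2)] -> total=8
Click 2 (2,1) count=3: revealed 0 new [(none)] -> total=8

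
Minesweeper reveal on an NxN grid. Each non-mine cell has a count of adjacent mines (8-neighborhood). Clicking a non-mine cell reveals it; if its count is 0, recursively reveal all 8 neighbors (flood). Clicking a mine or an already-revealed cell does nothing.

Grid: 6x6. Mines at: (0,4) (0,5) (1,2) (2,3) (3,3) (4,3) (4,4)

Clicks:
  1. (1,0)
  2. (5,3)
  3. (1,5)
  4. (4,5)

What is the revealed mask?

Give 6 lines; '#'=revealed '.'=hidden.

Answer: ##....
##...#
###...
###...
###..#
####..

Derivation:
Click 1 (1,0) count=0: revealed 16 new [(0,0) (0,1) (1,0) (1,1) (2,0) (2,1) (2,2) (3,0) (3,1) (3,2) (4,0) (4,1) (4,2) (5,0) (5,1) (5,2)] -> total=16
Click 2 (5,3) count=2: revealed 1 new [(5,3)] -> total=17
Click 3 (1,5) count=2: revealed 1 new [(1,5)] -> total=18
Click 4 (4,5) count=1: revealed 1 new [(4,5)] -> total=19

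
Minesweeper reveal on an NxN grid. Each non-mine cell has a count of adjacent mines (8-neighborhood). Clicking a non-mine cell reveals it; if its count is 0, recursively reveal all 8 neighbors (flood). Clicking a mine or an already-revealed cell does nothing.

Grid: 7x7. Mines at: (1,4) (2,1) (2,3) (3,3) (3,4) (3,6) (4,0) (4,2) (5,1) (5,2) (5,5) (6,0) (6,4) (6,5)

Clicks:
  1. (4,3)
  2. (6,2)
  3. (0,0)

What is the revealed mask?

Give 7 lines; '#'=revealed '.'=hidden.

Click 1 (4,3) count=4: revealed 1 new [(4,3)] -> total=1
Click 2 (6,2) count=2: revealed 1 new [(6,2)] -> total=2
Click 3 (0,0) count=0: revealed 8 new [(0,0) (0,1) (0,2) (0,3) (1,0) (1,1) (1,2) (1,3)] -> total=10

Answer: ####...
####...
.......
.......
...#...
.......
..#....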